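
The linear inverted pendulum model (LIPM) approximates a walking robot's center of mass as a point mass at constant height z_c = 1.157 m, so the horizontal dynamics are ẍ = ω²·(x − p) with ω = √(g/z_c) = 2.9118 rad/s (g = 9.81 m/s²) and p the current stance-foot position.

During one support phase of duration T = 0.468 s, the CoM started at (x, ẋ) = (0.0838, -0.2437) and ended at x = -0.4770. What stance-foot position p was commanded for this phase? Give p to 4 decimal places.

ωT = 2.9118·0.468 = 1.362722; cosh(ωT) = 2.081389, sinh(ωT) = 1.825426
x(T) = p + (x₀−p)·cosh(ωT) + (ẋ₀/ω)·sinh(ωT) ⇒ p·(1 − cosh) = x(T) − x₀·cosh − (ẋ₀/ω)·sinh
numerator   = -0.4770 − (0.0838)·2.081389 − (-0.2437/2.9118)·1.825426 = -0.498643
denominator = 1 − 2.081389 = -1.081389
p = -0.498643 / -1.081389 = 0.4611

p = 0.4611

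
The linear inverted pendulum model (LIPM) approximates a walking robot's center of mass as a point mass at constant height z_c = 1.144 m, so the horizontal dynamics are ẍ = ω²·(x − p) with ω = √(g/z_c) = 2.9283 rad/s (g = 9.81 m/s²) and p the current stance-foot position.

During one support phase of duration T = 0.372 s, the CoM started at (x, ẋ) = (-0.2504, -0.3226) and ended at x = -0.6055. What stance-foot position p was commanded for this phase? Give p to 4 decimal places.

p = 0.0704

ωT = 2.9283·0.372 = 1.089328; cosh(ωT) = 1.654359, sinh(ωT) = 1.317916
x(T) = p + (x₀−p)·cosh(ωT) + (ẋ₀/ω)·sinh(ωT) ⇒ p·(1 − cosh) = x(T) − x₀·cosh − (ẋ₀/ω)·sinh
numerator   = -0.6055 − (-0.2504)·1.654359 − (-0.3226/2.9283)·1.317916 = -0.046059
denominator = 1 − 1.654359 = -0.654359
p = -0.046059 / -0.654359 = 0.0704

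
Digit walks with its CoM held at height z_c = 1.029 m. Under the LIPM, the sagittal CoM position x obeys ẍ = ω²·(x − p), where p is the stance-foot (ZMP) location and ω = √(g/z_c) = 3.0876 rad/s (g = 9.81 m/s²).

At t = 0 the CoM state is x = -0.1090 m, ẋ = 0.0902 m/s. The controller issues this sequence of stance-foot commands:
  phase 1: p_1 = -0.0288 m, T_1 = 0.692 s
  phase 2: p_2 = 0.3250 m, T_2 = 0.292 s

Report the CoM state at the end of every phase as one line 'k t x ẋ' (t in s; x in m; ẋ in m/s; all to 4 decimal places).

phase 1: p=-0.0288, T=0.692, ωT=2.136619, cosh=4.294402, sinh=4.176349; start (x,ẋ)=(-0.109000, 0.090200) → end (x,ẋ)=(-0.251205, -0.646816)
phase 2: p=0.3250, T=0.292, ωT=0.901579, cosh=1.434709, sinh=1.028781; start (x,ẋ)=(-0.251205, -0.646816) → end (x,ẋ)=(-0.717204, -2.758286)

1 0.6920 -0.2512 -0.6468
2 0.9840 -0.7172 -2.7583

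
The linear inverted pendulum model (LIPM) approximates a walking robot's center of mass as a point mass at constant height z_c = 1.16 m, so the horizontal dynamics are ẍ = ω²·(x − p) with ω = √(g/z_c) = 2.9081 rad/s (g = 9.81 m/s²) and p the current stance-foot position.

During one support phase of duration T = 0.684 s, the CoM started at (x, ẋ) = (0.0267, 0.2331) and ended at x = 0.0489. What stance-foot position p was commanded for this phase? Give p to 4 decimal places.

p = 0.1241

ωT = 2.9081·0.684 = 1.989140; cosh(ωT) = 3.723031, sinh(ωT) = 3.586218
x(T) = p + (x₀−p)·cosh(ωT) + (ẋ₀/ω)·sinh(ωT) ⇒ p·(1 − cosh) = x(T) − x₀·cosh − (ẋ₀/ω)·sinh
numerator   = 0.0489 − (0.0267)·3.723031 − (0.2331/2.9081)·3.586218 = -0.337960
denominator = 1 − 3.723031 = -2.723031
p = -0.337960 / -2.723031 = 0.1241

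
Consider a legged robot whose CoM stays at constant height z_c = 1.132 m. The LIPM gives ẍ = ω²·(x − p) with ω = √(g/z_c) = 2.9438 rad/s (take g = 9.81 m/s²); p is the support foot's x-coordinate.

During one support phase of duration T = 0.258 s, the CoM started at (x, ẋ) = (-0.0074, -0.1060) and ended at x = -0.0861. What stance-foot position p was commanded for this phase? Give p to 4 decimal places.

p = 0.1534

ωT = 2.9438·0.258 = 0.759500; cosh(ωT) = 1.302554, sinh(ωT) = 0.834654
x(T) = p + (x₀−p)·cosh(ωT) + (ẋ₀/ω)·sinh(ωT) ⇒ p·(1 − cosh) = x(T) − x₀·cosh − (ẋ₀/ω)·sinh
numerator   = -0.0861 − (-0.0074)·1.302554 − (-0.1060/2.9438)·0.834654 = -0.046407
denominator = 1 − 1.302554 = -0.302554
p = -0.046407 / -0.302554 = 0.1534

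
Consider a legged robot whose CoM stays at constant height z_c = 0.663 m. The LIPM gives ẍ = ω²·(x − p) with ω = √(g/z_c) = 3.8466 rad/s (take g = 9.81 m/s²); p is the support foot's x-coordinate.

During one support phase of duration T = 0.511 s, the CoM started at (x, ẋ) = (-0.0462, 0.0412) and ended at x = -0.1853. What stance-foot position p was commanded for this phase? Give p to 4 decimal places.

ωT = 3.8466·0.511 = 1.965613; cosh(ωT) = 3.639677, sinh(ωT) = 3.499607
x(T) = p + (x₀−p)·cosh(ωT) + (ẋ₀/ω)·sinh(ωT) ⇒ p·(1 − cosh) = x(T) − x₀·cosh − (ẋ₀/ω)·sinh
numerator   = -0.1853 − (-0.0462)·3.639677 − (0.0412/3.8466)·3.499607 = -0.054630
denominator = 1 − 3.639677 = -2.639677
p = -0.054630 / -2.639677 = 0.0207

p = 0.0207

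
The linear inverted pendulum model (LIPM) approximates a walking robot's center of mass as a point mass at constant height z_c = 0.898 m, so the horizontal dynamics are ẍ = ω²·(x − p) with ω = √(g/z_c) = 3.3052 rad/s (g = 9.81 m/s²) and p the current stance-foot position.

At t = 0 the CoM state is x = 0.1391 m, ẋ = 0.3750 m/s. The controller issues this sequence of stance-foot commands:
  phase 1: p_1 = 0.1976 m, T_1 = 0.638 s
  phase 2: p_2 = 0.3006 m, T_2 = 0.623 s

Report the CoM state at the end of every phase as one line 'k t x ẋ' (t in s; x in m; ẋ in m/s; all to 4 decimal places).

phase 1: p=0.1976, T=0.638, ωT=2.108718, cosh=4.179532, sinh=4.058138; start (x,ẋ)=(0.139100, 0.375000) → end (x,ẋ)=(0.413524, 0.782666)
phase 2: p=0.3006, T=0.623, ωT=2.059140, cosh=3.983393, sinh=3.855829; start (x,ẋ)=(0.413524, 0.782666) → end (x,ẋ)=(1.663475, 4.556803)

1 0.6380 0.4135 0.7827
2 1.2610 1.6635 4.5568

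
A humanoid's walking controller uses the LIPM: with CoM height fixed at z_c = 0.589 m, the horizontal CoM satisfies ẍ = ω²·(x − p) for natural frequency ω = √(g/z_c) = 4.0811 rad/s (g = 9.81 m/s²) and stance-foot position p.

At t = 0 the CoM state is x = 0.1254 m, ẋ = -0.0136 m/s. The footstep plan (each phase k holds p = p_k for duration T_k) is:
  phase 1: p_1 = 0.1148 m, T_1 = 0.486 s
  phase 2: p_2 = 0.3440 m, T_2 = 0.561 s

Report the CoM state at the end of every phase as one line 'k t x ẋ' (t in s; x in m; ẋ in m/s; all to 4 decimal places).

phase 1: p=0.1148, T=0.486, ωT=1.983415, cosh=3.702557, sinh=3.564959; start (x,ẋ)=(0.125400, -0.013600) → end (x,ẋ)=(0.142167, 0.103864)
phase 2: p=0.3440, T=0.561, ωT=2.289497, cosh=4.985645, sinh=4.884328; start (x,ẋ)=(0.142167, 0.103864) → end (x,ẋ)=(-0.537961, -3.505392)

1 0.4860 0.1422 0.1039
2 1.0470 -0.5380 -3.5054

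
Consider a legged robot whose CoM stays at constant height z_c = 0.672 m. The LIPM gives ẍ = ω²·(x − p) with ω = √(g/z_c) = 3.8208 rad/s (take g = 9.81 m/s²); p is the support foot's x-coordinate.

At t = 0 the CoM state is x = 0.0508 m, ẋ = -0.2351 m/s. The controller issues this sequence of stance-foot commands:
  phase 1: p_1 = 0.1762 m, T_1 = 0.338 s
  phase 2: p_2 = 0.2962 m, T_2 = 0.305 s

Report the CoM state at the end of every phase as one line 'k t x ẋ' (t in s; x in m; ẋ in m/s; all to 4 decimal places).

1 0.3380 -0.1726 -1.2656
2 0.6430 -1.0081 -4.8198

phase 1: p=0.1762, T=0.338, ωT=1.291430, cosh=1.956432, sinh=1.681555; start (x,ẋ)=(0.050800, -0.235100) → end (x,ẋ)=(-0.172605, -1.265638)
phase 2: p=0.2962, T=0.305, ωT=1.165344, cosh=1.759421, sinh=1.447605; start (x,ẋ)=(-0.172605, -1.265638) → end (x,ẋ)=(-1.008144, -4.819756)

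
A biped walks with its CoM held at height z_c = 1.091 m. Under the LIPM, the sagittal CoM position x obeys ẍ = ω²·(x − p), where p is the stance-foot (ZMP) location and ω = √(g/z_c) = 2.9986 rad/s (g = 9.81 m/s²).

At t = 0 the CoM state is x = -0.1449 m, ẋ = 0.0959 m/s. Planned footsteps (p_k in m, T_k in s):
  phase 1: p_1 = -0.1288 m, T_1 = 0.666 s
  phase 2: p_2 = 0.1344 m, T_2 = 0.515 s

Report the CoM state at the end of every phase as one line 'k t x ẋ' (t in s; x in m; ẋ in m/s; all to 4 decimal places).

phase 1: p=-0.1288, T=0.666, ωT=1.997068, cosh=3.751576, sinh=3.615844; start (x,ẋ)=(-0.144900, 0.095900) → end (x,ẋ)=(-0.073560, 0.185212)
phase 2: p=0.1344, T=0.515, ωT=1.544279, cosh=2.449029, sinh=2.235564; start (x,ẋ)=(-0.073560, 0.185212) → end (x,ẋ)=(-0.236817, -0.940481)

1 0.6660 -0.0736 0.1852
2 1.1810 -0.2368 -0.9405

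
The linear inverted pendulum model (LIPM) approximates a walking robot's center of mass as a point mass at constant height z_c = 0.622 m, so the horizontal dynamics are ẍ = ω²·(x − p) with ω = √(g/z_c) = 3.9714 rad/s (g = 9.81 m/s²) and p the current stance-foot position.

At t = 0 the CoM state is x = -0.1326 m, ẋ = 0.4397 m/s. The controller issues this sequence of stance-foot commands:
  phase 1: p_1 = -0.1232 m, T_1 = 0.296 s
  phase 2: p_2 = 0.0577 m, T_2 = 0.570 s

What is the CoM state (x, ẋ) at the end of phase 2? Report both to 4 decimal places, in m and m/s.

x = 0.7550, ẋ = 2.8594

phase 1: p=-0.1232, T=0.296, ωT=1.175534, cosh=1.774264, sinh=1.465610; start (x,ẋ)=(-0.132600, 0.439700) → end (x,ẋ)=(0.022389, 0.725431)
phase 2: p=0.0577, T=0.570, ωT=2.263698, cosh=4.861279, sinh=4.757314; start (x,ẋ)=(0.022389, 0.725431) → end (x,ẋ)=(0.755034, 2.859390)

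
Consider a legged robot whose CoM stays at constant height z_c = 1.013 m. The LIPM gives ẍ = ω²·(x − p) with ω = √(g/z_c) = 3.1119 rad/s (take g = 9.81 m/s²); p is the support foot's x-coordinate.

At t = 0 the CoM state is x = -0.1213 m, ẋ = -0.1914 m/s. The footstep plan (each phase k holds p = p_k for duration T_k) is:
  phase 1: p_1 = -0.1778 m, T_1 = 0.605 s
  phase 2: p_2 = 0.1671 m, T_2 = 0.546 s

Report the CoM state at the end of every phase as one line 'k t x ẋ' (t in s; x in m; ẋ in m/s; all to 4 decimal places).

phase 1: p=-0.1778, T=0.605, ωT=1.882699, cosh=3.361699, sinh=3.209521; start (x,ẋ)=(-0.121300, -0.191400) → end (x,ẋ)=(-0.185268, -0.079124)
phase 2: p=0.1671, T=0.546, ωT=1.699097, cosh=2.825929, sinh=2.643080; start (x,ẋ)=(-0.185268, -0.079124) → end (x,ẋ)=(-0.895871, -3.121827)

1 0.6050 -0.1853 -0.0791
2 1.1510 -0.8959 -3.1218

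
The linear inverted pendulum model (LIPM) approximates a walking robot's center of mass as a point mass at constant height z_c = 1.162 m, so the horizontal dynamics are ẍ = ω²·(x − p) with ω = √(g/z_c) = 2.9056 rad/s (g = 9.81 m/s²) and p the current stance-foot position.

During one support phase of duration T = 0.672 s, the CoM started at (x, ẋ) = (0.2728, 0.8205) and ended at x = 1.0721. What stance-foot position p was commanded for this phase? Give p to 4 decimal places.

ωT = 2.9056·0.672 = 1.952563; cosh(ωT) = 3.594318, sinh(ωT) = 3.452408
x(T) = p + (x₀−p)·cosh(ωT) + (ẋ₀/ω)·sinh(ωT) ⇒ p·(1 − cosh) = x(T) − x₀·cosh − (ẋ₀/ω)·sinh
numerator   = 1.0721 − (0.2728)·3.594318 − (0.8205/2.9056)·3.452408 = -0.883341
denominator = 1 − 3.594318 = -2.594318
p = -0.883341 / -2.594318 = 0.3405

p = 0.3405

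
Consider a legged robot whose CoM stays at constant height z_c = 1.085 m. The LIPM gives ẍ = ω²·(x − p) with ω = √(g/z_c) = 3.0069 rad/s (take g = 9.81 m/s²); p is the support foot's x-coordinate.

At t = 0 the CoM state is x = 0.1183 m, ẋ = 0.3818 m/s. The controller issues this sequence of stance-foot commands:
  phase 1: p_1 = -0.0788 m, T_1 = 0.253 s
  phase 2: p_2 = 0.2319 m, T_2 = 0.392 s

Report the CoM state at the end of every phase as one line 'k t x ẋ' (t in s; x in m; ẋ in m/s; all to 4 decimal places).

phase 1: p=-0.0788, T=0.253, ωT=0.760746, cosh=1.303595, sinh=0.836277; start (x,ẋ)=(0.118300, 0.381800) → end (x,ẋ)=(0.284324, 0.993340)
phase 2: p=0.2319, T=0.392, ωT=1.178705, cosh=1.778919, sinh=1.471242; start (x,ẋ)=(0.284324, 0.993340) → end (x,ẋ)=(0.811189, 1.998991)

1 0.2530 0.2843 0.9933
2 0.6450 0.8112 1.9990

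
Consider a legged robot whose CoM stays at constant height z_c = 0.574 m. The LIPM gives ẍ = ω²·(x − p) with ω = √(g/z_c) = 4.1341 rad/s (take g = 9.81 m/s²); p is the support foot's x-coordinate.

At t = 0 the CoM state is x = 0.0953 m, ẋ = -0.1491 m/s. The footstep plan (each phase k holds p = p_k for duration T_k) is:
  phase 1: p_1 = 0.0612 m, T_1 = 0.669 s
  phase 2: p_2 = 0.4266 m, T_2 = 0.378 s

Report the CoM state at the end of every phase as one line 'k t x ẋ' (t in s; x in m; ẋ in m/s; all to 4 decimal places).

1 0.6690 0.0478 -0.0737
2 1.0470 -0.5575 -3.7558

phase 1: p=0.0612, T=0.669, ωT=2.765713, cosh=7.976648, sinh=7.913716; start (x,ẋ)=(0.095300, -0.149100) → end (x,ẋ)=(0.047788, -0.073699)
phase 2: p=0.4266, T=0.378, ωT=1.562690, cosh=2.490605, sinh=2.281034; start (x,ẋ)=(0.047788, -0.073699) → end (x,ẋ)=(-0.557534, -3.755757)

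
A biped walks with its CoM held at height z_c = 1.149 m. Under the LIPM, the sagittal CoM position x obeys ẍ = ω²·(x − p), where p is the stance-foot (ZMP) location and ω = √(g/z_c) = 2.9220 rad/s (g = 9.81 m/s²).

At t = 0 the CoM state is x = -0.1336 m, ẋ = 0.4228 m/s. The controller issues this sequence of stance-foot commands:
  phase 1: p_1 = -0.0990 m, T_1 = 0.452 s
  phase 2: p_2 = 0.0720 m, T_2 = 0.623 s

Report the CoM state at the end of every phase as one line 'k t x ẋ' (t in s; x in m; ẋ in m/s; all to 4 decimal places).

phase 1: p=-0.0990, T=0.452, ωT=1.320744, cosh=2.006572, sinh=1.739635; start (x,ẋ)=(-0.133600, 0.422800) → end (x,ẋ)=(0.083290, 0.672499)
phase 2: p=0.0720, T=0.623, ωT=1.820406, cosh=3.168162, sinh=3.006202; start (x,ẋ)=(0.083290, 0.672499) → end (x,ẋ)=(0.799647, 2.229759)

1 0.4520 0.0833 0.6725
2 1.0750 0.7996 2.2298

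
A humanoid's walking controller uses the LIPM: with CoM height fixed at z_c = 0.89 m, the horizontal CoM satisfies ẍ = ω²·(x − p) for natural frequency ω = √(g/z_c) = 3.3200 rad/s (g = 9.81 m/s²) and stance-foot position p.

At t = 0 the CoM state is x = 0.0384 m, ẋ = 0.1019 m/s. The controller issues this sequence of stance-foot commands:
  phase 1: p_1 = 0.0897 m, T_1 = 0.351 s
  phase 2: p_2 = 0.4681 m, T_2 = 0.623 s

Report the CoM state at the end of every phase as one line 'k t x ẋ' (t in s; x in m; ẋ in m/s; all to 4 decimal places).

1 0.3510 0.0439 -0.0673
2 0.9740 -1.3158 -5.7530

phase 1: p=0.0897, T=0.351, ωT=1.165320, cosh=1.759386, sinh=1.447563; start (x,ẋ)=(0.038400, 0.101900) → end (x,ẋ)=(0.043873, -0.067262)
phase 2: p=0.4681, T=0.623, ωT=2.068360, cosh=4.019115, sinh=3.892722; start (x,ẋ)=(0.043873, -0.067262) → end (x,ẋ)=(-1.315781, -5.752970)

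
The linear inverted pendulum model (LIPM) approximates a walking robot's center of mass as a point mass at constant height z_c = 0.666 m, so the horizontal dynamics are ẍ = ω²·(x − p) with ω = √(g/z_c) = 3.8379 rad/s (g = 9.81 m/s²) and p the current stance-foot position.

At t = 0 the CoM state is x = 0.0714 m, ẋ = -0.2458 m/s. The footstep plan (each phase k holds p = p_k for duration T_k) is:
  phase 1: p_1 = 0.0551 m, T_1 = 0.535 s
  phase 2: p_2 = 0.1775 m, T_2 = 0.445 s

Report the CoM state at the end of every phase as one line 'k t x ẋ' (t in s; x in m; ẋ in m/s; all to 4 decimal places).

1 0.5350 -0.1258 -0.7338
2 0.9800 -1.1968 -5.1964

phase 1: p=0.0551, T=0.535, ωT=2.053276, cosh=3.960854, sinh=3.832540; start (x,ẋ)=(0.071400, -0.245800) → end (x,ẋ)=(-0.125795, -0.733823)
phase 2: p=0.1775, T=0.445, ωT=1.707866, cosh=2.849212, sinh=2.667960; start (x,ẋ)=(-0.125795, -0.733823) → end (x,ẋ)=(-1.196777, -5.196363)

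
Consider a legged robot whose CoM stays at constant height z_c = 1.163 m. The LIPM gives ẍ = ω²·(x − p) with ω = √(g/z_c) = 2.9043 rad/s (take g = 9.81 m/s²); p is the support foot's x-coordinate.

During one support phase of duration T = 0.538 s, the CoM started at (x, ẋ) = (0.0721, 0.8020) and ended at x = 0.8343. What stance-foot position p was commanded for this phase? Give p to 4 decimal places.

p = -0.0168

ωT = 2.9043·0.538 = 1.562513; cosh(ωT) = 2.490203, sinh(ωT) = 2.280594
x(T) = p + (x₀−p)·cosh(ωT) + (ẋ₀/ω)·sinh(ωT) ⇒ p·(1 − cosh) = x(T) − x₀·cosh − (ẋ₀/ω)·sinh
numerator   = 0.8343 − (0.0721)·2.490203 − (0.8020/2.9043)·2.280594 = 0.024988
denominator = 1 − 2.490203 = -1.490203
p = 0.024988 / -1.490203 = -0.0168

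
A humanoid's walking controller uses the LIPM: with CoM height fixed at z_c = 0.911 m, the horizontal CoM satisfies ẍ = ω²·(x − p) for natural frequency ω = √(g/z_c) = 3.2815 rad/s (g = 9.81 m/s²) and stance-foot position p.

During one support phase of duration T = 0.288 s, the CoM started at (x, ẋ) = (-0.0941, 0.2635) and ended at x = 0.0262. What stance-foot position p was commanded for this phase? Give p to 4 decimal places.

ωT = 3.2815·0.288 = 0.945072; cosh(ωT) = 1.480825, sinh(ωT) = 1.092174
x(T) = p + (x₀−p)·cosh(ωT) + (ẋ₀/ω)·sinh(ωT) ⇒ p·(1 − cosh) = x(T) − x₀·cosh − (ẋ₀/ω)·sinh
numerator   = 0.0262 − (-0.0941)·1.480825 − (0.2635/3.2815)·1.092174 = 0.077846
denominator = 1 − 1.480825 = -0.480825
p = 0.077846 / -0.480825 = -0.1619

p = -0.1619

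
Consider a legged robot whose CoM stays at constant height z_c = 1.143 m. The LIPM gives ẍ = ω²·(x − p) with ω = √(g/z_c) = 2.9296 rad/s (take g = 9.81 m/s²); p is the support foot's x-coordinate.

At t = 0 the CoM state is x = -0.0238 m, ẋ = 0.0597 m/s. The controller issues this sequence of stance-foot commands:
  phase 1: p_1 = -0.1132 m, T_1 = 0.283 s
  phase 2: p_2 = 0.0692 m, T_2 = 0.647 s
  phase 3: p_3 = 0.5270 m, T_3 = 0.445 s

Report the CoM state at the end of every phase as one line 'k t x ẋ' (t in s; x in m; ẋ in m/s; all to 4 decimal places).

1 0.2830 0.0276 0.3243
2 0.9300 0.2878 0.7074
3 1.3750 0.4659 0.2034

phase 1: p=-0.1132, T=0.283, ωT=0.829077, cosh=1.363827, sinh=0.927375; start (x,ẋ)=(-0.023800, 0.059700) → end (x,ẋ)=(0.027624, 0.324306)
phase 2: p=0.0692, T=0.647, ωT=1.895451, cosh=3.402901, sinh=3.252650; start (x,ẋ)=(0.027624, 0.324306) → end (x,ẋ)=(0.287790, 0.707408)
phase 3: p=0.5270, T=0.445, ωT=1.303672, cosh=1.977164, sinh=1.705631; start (x,ẋ)=(0.287790, 0.707408) → end (x,ẋ)=(0.465900, 0.203372)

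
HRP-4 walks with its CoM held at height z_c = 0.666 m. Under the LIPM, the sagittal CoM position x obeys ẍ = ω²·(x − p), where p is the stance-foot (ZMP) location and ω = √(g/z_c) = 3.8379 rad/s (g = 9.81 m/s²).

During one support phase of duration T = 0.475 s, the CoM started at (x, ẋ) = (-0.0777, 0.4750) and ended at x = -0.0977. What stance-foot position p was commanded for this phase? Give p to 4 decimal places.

ωT = 3.8379·0.475 = 1.823002; cosh(ωT) = 3.175979, sinh(ωT) = 3.014439
x(T) = p + (x₀−p)·cosh(ωT) + (ẋ₀/ω)·sinh(ωT) ⇒ p·(1 − cosh) = x(T) − x₀·cosh − (ẋ₀/ω)·sinh
numerator   = -0.0977 − (-0.0777)·3.175979 − (0.4750/3.8379)·3.014439 = -0.224010
denominator = 1 − 3.175979 = -2.175979
p = -0.224010 / -2.175979 = 0.1029

p = 0.1029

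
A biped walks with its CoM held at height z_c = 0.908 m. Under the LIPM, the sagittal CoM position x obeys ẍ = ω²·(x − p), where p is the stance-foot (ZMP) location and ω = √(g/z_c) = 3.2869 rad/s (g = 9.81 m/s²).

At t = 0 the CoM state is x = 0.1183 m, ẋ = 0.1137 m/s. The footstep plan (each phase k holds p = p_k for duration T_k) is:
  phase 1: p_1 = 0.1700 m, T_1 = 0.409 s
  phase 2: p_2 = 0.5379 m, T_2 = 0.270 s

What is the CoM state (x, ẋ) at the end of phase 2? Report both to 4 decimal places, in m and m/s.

phase 1: p=0.1700, T=0.409, ωT=1.344342, cosh=2.048187, sinh=1.787476; start (x,ẋ)=(0.118300, 0.113700) → end (x,ẋ)=(0.125941, -0.070872)
phase 2: p=0.5379, T=0.270, ωT=0.887463, cosh=1.420329, sinh=1.008630; start (x,ẋ)=(0.125941, -0.070872) → end (x,ẋ)=(-0.068966, -1.466416)

x = -0.0690, ẋ = -1.4664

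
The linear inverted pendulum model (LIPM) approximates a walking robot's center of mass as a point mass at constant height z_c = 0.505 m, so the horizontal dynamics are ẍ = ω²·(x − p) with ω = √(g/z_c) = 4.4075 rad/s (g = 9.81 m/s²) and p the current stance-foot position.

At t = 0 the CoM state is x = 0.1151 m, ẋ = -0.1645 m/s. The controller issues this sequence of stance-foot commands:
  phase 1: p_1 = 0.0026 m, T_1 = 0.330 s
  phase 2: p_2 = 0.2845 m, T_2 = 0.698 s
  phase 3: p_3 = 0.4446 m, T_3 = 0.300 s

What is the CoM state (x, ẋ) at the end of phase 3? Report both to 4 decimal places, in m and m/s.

x = 1.7494, ẋ = 5.9522

phase 1: p=0.0026, T=0.330, ωT=1.454475, cosh=2.257879, sinh=2.024356; start (x,ẋ)=(0.115100, -0.164500) → end (x,ẋ)=(0.181057, 0.632343)
phase 2: p=0.2845, T=0.698, ωT=3.076435, cosh=10.863548, sinh=10.817424; start (x,ẋ)=(0.181057, 0.632343) → end (x,ẋ)=(0.712714, 1.937548)
phase 3: p=0.4446, T=0.300, ωT=1.322250, cosh=2.009194, sinh=1.742659; start (x,ẋ)=(0.712714, 1.937548) → end (x,ẋ)=(1.749371, 5.952234)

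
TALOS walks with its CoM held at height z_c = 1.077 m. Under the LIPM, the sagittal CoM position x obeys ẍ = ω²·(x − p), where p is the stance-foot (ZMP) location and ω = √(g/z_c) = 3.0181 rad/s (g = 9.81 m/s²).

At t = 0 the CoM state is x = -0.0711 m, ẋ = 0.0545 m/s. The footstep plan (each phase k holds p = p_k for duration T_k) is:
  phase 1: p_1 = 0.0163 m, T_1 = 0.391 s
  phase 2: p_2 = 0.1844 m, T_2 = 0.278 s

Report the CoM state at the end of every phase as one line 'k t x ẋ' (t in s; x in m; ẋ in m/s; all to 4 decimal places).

1 0.3910 -0.1127 -0.2917
2 0.6690 -0.3146 -1.2444

phase 1: p=0.0163, T=0.391, ωT=1.180077, cosh=1.780940, sinh=1.473685; start (x,ẋ)=(-0.071100, 0.054500) → end (x,ẋ)=(-0.112743, -0.291670)
phase 2: p=0.1844, T=0.278, ωT=0.839032, cosh=1.373127, sinh=0.940998; start (x,ẋ)=(-0.112743, -0.291670) → end (x,ẋ)=(-0.314553, -1.244394)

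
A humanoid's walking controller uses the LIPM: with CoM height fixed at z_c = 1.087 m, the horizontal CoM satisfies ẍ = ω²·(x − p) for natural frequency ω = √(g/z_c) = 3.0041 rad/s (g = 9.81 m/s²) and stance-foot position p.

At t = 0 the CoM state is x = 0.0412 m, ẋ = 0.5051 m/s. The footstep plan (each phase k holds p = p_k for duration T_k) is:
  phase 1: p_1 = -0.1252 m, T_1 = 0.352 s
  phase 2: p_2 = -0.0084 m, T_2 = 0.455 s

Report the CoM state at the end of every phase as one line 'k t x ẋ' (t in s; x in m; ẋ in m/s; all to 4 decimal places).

phase 1: p=-0.1252, T=0.352, ωT=1.057443, cosh=1.613172, sinh=1.265829; start (x,ẋ)=(0.041200, 0.505100) → end (x,ẋ)=(0.356064, 1.447578)
phase 2: p=-0.0084, T=0.455, ωT=1.366866, cosh=2.088970, sinh=1.834065; start (x,ẋ)=(0.356064, 1.447578) → end (x,ẋ)=(1.636731, 5.032042)

1 0.3520 0.3561 1.4476
2 0.8070 1.6367 5.0320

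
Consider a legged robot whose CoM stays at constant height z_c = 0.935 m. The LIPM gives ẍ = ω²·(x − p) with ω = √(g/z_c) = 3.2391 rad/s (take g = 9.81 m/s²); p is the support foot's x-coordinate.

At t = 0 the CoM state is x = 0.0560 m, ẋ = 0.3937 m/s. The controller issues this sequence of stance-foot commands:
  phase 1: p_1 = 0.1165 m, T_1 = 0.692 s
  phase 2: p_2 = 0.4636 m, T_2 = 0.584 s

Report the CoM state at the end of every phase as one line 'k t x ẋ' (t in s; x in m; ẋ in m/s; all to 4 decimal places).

phase 1: p=0.1165, T=0.692, ωT=2.241457, cosh=4.756666, sinh=4.650363; start (x,ẋ)=(0.056000, 0.393700) → end (x,ẋ)=(0.393955, 0.961389)
phase 2: p=0.4636, T=0.584, ωT=1.891634, cosh=3.390511, sinh=3.239686; start (x,ẋ)=(0.393955, 0.961389) → end (x,ẋ)=(1.189031, 2.528769)

1 0.6920 0.3940 0.9614
2 1.2760 1.1890 2.5288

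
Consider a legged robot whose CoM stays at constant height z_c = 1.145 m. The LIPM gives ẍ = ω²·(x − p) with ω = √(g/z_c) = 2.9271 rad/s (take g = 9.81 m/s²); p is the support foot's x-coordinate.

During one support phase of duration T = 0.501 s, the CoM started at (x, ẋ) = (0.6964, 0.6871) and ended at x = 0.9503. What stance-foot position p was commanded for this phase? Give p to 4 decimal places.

ωT = 2.9271·0.501 = 1.466477; cosh(ωT) = 2.282339, sinh(ωT) = 2.051602
x(T) = p + (x₀−p)·cosh(ωT) + (ẋ₀/ω)·sinh(ωT) ⇒ p·(1 − cosh) = x(T) − x₀·cosh − (ẋ₀/ω)·sinh
numerator   = 0.9503 − (0.6964)·2.282339 − (0.6871/2.9271)·2.051602 = -1.120708
denominator = 1 − 2.282339 = -1.282339
p = -1.120708 / -1.282339 = 0.8740

p = 0.8740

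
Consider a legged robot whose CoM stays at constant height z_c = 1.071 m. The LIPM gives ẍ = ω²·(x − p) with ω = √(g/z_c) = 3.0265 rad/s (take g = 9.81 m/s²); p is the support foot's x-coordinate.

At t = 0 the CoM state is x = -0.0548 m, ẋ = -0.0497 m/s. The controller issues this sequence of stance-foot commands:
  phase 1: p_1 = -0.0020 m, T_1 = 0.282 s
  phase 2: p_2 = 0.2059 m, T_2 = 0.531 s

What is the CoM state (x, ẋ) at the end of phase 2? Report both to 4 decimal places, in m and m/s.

x = -0.7403, ẋ = -2.7283

phase 1: p=-0.0020, T=0.282, ωT=0.853473, cosh=1.386860, sinh=0.960927; start (x,ẋ)=(-0.054800, -0.049700) → end (x,ẋ)=(-0.091006, -0.222482)
phase 2: p=0.2059, T=0.531, ωT=1.607071, cosh=2.594328, sinh=2.393854; start (x,ẋ)=(-0.091006, -0.222482) → end (x,ẋ)=(-0.740348, -2.728277)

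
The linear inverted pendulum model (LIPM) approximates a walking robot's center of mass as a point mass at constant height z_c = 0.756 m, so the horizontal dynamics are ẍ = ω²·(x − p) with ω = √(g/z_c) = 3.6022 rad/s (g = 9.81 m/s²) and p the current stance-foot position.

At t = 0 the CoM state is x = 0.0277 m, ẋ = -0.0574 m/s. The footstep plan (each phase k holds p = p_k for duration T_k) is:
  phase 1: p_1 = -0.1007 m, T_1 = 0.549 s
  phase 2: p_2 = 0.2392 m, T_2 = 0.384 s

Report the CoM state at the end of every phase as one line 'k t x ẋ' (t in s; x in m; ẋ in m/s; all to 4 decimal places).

1 0.5490 0.3156 1.4276
2 0.9330 1.1416 3.5397

phase 1: p=-0.1007, T=0.549, ωT=1.977608, cosh=3.681919, sinh=3.543519; start (x,ẋ)=(0.027700, -0.057400) → end (x,ẋ)=(0.315593, 1.427615)
phase 2: p=0.2392, T=0.384, ωT=1.383245, cosh=2.119292, sinh=1.868528; start (x,ẋ)=(0.315593, 1.427615) → end (x,ẋ)=(1.141631, 3.539723)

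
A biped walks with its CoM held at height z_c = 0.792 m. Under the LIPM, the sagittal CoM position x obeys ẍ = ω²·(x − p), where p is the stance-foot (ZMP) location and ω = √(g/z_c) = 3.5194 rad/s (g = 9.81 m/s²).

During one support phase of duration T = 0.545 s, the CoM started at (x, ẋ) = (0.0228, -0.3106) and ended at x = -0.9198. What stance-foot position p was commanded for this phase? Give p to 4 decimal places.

p = 0.2846

ωT = 3.5194·0.545 = 1.918073; cosh(ωT) = 3.477358, sinh(ωT) = 3.330469
x(T) = p + (x₀−p)·cosh(ωT) + (ẋ₀/ω)·sinh(ωT) ⇒ p·(1 − cosh) = x(T) − x₀·cosh − (ẋ₀/ω)·sinh
numerator   = -0.9198 − (0.0228)·3.477358 − (-0.3106/3.5194)·3.330469 = -0.705158
denominator = 1 − 3.477358 = -2.477358
p = -0.705158 / -2.477358 = 0.2846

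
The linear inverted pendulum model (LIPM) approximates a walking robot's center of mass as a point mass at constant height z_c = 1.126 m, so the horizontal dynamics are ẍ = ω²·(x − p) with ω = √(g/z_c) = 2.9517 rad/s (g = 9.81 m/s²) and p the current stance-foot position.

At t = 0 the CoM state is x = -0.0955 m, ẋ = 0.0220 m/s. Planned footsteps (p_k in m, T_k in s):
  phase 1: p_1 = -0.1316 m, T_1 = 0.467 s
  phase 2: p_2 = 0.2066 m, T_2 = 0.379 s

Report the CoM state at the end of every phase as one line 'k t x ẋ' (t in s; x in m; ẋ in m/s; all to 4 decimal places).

1 0.4670 -0.0416 0.2444
2 0.8460 -0.1005 -0.5874

phase 1: p=-0.1316, T=0.467, ωT=1.378444, cosh=2.110346, sinh=1.858375; start (x,ẋ)=(-0.095500, 0.022000) → end (x,ẋ)=(-0.041565, 0.244449)
phase 2: p=0.2066, T=0.379, ωT=1.118694, cosh=1.693781, sinh=1.367074; start (x,ẋ)=(-0.041565, 0.244449) → end (x,ẋ)=(-0.100522, -0.587352)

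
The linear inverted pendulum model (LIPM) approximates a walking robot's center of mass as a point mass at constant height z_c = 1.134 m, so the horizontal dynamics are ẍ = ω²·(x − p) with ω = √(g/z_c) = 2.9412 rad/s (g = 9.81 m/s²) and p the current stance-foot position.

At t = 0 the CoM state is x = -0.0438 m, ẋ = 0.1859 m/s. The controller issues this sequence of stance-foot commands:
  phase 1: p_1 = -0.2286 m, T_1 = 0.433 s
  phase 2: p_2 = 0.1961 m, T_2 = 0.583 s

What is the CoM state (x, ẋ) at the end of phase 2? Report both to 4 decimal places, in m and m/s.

x = 1.4429, ẋ = 3.8739

phase 1: p=-0.2286, T=0.433, ωT=1.273540, cosh=1.926659, sinh=1.646820; start (x,ẋ)=(-0.043800, 0.185900) → end (x,ẋ)=(0.231535, 1.253268)
phase 2: p=0.1961, T=0.583, ωT=1.714720, cosh=2.867566, sinh=2.687552; start (x,ẋ)=(0.231535, 1.253268) → end (x,ẋ)=(1.442898, 3.873927)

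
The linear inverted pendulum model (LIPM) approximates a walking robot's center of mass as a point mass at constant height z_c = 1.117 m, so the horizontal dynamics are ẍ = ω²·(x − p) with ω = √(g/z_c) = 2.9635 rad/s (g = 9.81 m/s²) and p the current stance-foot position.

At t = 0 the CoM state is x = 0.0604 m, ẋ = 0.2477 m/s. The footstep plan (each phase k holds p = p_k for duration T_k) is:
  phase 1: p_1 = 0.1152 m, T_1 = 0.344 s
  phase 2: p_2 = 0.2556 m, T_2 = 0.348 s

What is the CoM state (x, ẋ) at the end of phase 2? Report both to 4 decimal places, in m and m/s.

phase 1: p=0.1152, T=0.344, ωT=1.019444, cosh=1.566224, sinh=1.205429; start (x,ẋ)=(0.060400, 0.247700) → end (x,ẋ)=(0.130125, 0.192192)
phase 2: p=0.2556, T=0.348, ωT=1.031298, cosh=1.580624, sinh=1.224080; start (x,ẋ)=(0.130125, 0.192192) → end (x,ẋ)=(0.136657, -0.151384)

x = 0.1367, ẋ = -0.1514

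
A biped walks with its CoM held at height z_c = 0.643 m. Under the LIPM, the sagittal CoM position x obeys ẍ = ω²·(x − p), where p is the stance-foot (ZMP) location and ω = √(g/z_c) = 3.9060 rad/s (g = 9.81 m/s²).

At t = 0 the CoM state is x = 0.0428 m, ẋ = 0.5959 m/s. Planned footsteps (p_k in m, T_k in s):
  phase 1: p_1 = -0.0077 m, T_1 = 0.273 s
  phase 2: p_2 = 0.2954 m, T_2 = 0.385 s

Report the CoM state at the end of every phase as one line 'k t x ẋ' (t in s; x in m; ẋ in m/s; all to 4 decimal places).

phase 1: p=-0.0077, T=0.273, ωT=1.066338, cosh=1.624495, sinh=1.280228; start (x,ẋ)=(0.042800, 0.595900) → end (x,ẋ)=(0.269649, 1.220565)
phase 2: p=0.2954, T=0.385, ωT=1.503810, cosh=2.360539, sinh=2.138258; start (x,ẋ)=(0.269649, 1.220565) → end (x,ẋ)=(0.902786, 2.666117)

1 0.2730 0.2696 1.2206
2 0.6580 0.9028 2.6661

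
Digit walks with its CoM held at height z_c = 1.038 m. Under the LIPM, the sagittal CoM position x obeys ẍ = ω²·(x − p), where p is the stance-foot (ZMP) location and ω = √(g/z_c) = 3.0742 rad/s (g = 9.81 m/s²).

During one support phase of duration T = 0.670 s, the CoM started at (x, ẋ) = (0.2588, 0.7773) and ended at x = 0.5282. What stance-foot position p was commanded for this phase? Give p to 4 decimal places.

p = 0.4953

ωT = 3.0742·0.670 = 2.059714; cosh(ωT) = 3.985608, sinh(ωT) = 3.858118
x(T) = p + (x₀−p)·cosh(ωT) + (ẋ₀/ω)·sinh(ωT) ⇒ p·(1 − cosh) = x(T) − x₀·cosh − (ẋ₀/ω)·sinh
numerator   = 0.5282 − (0.2588)·3.985608 − (0.7773/3.0742)·3.858118 = -1.478786
denominator = 1 − 3.985608 = -2.985608
p = -1.478786 / -2.985608 = 0.4953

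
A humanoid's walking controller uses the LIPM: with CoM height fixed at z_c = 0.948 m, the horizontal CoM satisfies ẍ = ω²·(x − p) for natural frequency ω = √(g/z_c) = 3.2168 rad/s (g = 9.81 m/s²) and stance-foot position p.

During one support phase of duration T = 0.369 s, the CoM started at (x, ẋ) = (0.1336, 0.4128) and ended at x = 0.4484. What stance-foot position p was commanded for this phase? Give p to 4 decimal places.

p = -0.0233

ωT = 3.2168·0.369 = 1.186999; cosh(ωT) = 1.791184, sinh(ωT) = 1.486048
x(T) = p + (x₀−p)·cosh(ωT) + (ẋ₀/ω)·sinh(ωT) ⇒ p·(1 − cosh) = x(T) − x₀·cosh − (ẋ₀/ω)·sinh
numerator   = 0.4484 − (0.1336)·1.791184 − (0.4128/3.2168)·1.486048 = 0.018399
denominator = 1 − 1.791184 = -0.791184
p = 0.018399 / -0.791184 = -0.0233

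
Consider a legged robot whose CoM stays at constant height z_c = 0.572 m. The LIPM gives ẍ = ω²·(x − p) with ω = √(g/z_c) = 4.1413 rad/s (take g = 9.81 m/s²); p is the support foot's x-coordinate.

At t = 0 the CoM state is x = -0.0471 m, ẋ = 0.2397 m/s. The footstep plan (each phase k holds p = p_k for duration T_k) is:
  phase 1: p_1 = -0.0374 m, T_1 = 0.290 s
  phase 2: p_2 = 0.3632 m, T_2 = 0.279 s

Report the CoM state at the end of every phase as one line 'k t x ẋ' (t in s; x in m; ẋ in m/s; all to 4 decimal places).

1 0.2900 0.0325 0.3737
2 0.5690 -0.0849 -1.3067

phase 1: p=-0.0374, T=0.290, ωT=1.200977, cosh=1.812131, sinh=1.511231; start (x,ẋ)=(-0.047100, 0.239700) → end (x,ẋ)=(0.032493, 0.373661)
phase 2: p=0.3632, T=0.279, ωT=1.155423, cosh=1.745145, sinh=1.430220; start (x,ẋ)=(0.032493, 0.373661) → end (x,ẋ)=(-0.084886, -1.306676)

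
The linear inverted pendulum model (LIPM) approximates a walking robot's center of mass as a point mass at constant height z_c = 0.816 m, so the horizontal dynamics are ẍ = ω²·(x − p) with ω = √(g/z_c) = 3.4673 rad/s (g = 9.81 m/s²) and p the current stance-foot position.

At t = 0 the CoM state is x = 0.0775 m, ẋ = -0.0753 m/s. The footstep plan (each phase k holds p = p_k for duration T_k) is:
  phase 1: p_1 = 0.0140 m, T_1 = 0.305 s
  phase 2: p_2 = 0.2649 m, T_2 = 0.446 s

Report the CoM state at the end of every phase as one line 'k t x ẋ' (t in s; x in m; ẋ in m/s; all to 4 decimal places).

phase 1: p=0.0140, T=0.305, ωT=1.057526, cosh=1.613277, sinh=1.265963; start (x,ẋ)=(0.077500, -0.075300) → end (x,ẋ)=(0.088950, 0.157252)
phase 2: p=0.2649, T=0.446, ωT=1.546416, cosh=2.453812, sinh=2.240802; start (x,ẋ)=(0.088950, 0.157252) → end (x,ẋ)=(-0.065222, -0.981183)

1 0.3050 0.0889 0.1573
2 0.7510 -0.0652 -0.9812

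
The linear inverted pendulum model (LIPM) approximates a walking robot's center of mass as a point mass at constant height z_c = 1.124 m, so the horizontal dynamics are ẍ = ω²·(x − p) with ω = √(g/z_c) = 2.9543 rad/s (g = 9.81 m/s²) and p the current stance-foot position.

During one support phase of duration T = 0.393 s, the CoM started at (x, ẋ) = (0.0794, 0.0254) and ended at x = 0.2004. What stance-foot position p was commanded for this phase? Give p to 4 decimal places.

p = -0.0648

ωT = 2.9543·0.393 = 1.161040; cosh(ωT) = 1.753206, sinh(ωT) = 1.440046
x(T) = p + (x₀−p)·cosh(ωT) + (ẋ₀/ω)·sinh(ωT) ⇒ p·(1 − cosh) = x(T) − x₀·cosh − (ẋ₀/ω)·sinh
numerator   = 0.2004 − (0.0794)·1.753206 − (0.0254/2.9543)·1.440046 = 0.048814
denominator = 1 − 1.753206 = -0.753206
p = 0.048814 / -0.753206 = -0.0648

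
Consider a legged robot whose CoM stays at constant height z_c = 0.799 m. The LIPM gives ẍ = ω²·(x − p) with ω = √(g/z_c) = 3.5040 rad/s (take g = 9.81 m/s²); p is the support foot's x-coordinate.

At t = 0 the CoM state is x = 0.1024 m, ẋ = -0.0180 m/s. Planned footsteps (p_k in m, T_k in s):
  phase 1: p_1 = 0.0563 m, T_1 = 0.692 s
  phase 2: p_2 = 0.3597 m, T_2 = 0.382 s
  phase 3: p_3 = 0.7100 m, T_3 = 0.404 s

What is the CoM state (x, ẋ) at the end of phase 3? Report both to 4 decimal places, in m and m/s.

x = 1.1889, ẋ = 2.0428

phase 1: p=0.0563, T=0.692, ωT=2.424768, cosh=5.694053, sinh=5.605554; start (x,ẋ)=(0.102400, -0.018000) → end (x,ẋ)=(0.290000, 0.802997)
phase 2: p=0.3597, T=0.382, ωT=1.338528, cosh=2.037829, sinh=1.775597; start (x,ẋ)=(0.290000, 0.802997) → end (x,ẋ)=(0.624570, 1.202719)
phase 3: p=0.7100, T=0.404, ωT=1.415616, cosh=2.180900, sinh=1.938123; start (x,ẋ)=(0.624570, 1.202719) → end (x,ẋ)=(1.188931, 2.042838)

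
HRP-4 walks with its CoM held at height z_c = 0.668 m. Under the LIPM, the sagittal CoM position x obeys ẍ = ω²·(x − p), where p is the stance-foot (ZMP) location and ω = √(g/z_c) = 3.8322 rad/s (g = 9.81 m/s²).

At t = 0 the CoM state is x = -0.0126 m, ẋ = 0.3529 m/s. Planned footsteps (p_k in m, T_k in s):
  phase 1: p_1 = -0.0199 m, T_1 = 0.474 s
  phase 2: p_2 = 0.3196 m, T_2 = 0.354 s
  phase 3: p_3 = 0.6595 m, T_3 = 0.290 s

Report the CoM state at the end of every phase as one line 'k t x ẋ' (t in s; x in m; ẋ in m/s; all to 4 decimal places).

1 0.4740 0.2788 1.1976
2 0.8280 0.8017 2.1961
3 1.1180 1.6752 4.4360

phase 1: p=-0.0199, T=0.474, ωT=1.816463, cosh=3.156333, sinh=2.993733; start (x,ẋ)=(-0.012600, 0.352900) → end (x,ẋ)=(0.278828, 1.197620)
phase 2: p=0.3196, T=0.354, ωT=1.356599, cosh=2.070250, sinh=1.812714; start (x,ẋ)=(0.278828, 1.197620) → end (x,ẋ)=(0.801693, 2.196144)
phase 3: p=0.6595, T=0.290, ωT=1.111338, cosh=1.683770, sinh=1.354651; start (x,ẋ)=(0.801693, 2.196144) → end (x,ẋ)=(1.675239, 4.435967)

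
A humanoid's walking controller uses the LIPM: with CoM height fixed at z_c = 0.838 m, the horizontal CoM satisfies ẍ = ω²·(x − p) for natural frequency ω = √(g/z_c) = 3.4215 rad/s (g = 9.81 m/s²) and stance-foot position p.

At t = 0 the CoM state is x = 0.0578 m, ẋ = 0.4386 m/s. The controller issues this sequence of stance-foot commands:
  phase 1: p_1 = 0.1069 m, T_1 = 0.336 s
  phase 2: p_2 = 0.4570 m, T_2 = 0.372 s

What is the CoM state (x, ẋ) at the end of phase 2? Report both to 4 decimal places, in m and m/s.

x = 0.2208, ẋ = -0.4188

phase 1: p=0.1069, T=0.336, ωT=1.149624, cosh=1.736881, sinh=1.420125; start (x,ẋ)=(0.057800, 0.438600) → end (x,ẋ)=(0.203664, 0.523221)
phase 2: p=0.4570, T=0.372, ωT=1.272798, cosh=1.925438, sinh=1.645391; start (x,ẋ)=(0.203664, 0.523221) → end (x,ẋ)=(0.220833, -0.418777)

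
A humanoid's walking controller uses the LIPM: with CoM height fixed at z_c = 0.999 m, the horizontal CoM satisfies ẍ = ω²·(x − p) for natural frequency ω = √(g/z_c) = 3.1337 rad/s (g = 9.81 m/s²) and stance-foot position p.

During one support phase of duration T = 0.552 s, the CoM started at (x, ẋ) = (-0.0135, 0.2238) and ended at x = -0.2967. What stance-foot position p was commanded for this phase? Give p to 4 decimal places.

p = 0.2371

ωT = 3.1337·0.552 = 1.729802; cosh(ωT) = 2.908429, sinh(ωT) = 2.731110
x(T) = p + (x₀−p)·cosh(ωT) + (ẋ₀/ω)·sinh(ωT) ⇒ p·(1 − cosh) = x(T) − x₀·cosh − (ẋ₀/ω)·sinh
numerator   = -0.2967 − (-0.0135)·2.908429 − (0.2238/3.1337)·2.731110 = -0.452484
denominator = 1 − 2.908429 = -1.908429
p = -0.452484 / -1.908429 = 0.2371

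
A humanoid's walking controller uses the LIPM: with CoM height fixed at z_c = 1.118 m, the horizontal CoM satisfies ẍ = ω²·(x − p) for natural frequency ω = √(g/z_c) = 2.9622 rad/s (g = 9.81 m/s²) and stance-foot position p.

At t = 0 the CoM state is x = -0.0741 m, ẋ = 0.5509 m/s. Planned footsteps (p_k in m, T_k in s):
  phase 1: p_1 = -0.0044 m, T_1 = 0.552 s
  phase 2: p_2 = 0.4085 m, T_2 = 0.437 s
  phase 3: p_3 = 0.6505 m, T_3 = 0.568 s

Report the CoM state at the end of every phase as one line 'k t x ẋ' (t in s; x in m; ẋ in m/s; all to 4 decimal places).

phase 1: p=-0.0044, T=0.552, ωT=1.635134, cosh=2.662537, sinh=2.467611; start (x,ẋ)=(-0.074100, 0.550900) → end (x,ẋ)=(0.268939, 0.957315)
phase 2: p=0.4085, T=0.437, ωT=1.294481, cosh=1.961572, sinh=1.687532; start (x,ẋ)=(0.268939, 0.957315) → end (x,ẋ)=(0.680113, 1.180205)
phase 3: p=0.6505, T=0.568, ωT=1.682530, cosh=2.782524, sinh=2.596621; start (x,ẋ)=(0.680113, 1.180205) → end (x,ẋ)=(1.767449, 3.511724)

1 0.5520 0.2689 0.9573
2 0.9890 0.6801 1.1802
3 1.5570 1.7674 3.5117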